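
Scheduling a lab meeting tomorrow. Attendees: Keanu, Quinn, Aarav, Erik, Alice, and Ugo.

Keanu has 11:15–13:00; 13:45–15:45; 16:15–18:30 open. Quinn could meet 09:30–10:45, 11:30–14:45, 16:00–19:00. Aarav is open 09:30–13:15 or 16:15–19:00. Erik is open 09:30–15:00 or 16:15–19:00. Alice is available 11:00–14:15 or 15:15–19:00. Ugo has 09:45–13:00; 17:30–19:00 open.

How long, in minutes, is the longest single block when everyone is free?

90

Keanu ∩ Quinn: 11:30-13:00, 13:45-14:45, 16:15-18:30.
Keanu ∩ Quinn ∩ Aarav: 11:30-13:00, 16:15-18:30.
Keanu ∩ Quinn ∩ Aarav ∩ Erik: 11:30-13:00, 16:15-18:30.
Keanu ∩ Quinn ∩ Aarav ∩ Erik ∩ Alice: 11:30-13:00, 16:15-18:30.
Keanu ∩ Quinn ∩ Aarav ∩ Erik ∩ Alice ∩ Ugo: 11:30-13:00, 17:30-18:30.
The longest is 11:30-13:00 at 90 minutes.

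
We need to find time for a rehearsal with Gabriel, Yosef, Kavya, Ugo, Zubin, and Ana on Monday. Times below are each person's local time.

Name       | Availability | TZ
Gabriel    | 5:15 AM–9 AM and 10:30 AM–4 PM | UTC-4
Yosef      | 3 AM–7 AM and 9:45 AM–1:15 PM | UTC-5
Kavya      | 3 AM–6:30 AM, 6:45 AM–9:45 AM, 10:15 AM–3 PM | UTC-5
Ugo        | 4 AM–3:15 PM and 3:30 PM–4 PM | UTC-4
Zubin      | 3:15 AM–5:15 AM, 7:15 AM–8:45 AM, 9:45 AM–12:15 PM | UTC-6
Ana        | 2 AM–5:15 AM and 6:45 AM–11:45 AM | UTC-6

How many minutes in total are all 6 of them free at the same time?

Gabriel in UTC: 09:15-13:00, 14:30-20:00 (add 4h to convert from UTC-4).
Yosef in UTC: 08:00-12:00, 14:45-18:15 (add 5h to convert from UTC-5).
Kavya in UTC: 08:00-11:30, 11:45-14:45, 15:15-20:00 (add 5h to convert from UTC-5).
Ugo in UTC: 08:00-19:15, 19:30-20:00 (add 4h to convert from UTC-4).
Zubin in UTC: 09:15-11:15, 13:15-14:45, 15:45-18:15 (add 6h to convert from UTC-6).
Ana in UTC: 08:00-11:15, 12:45-17:45 (add 6h to convert from UTC-6).
Gabriel ∩ Yosef: 09:15-12:00, 14:45-18:15.
Gabriel ∩ Yosef ∩ Kavya: 09:15-11:30, 11:45-12:00, 15:15-18:15.
Gabriel ∩ Yosef ∩ Kavya ∩ Ugo: 09:15-11:30, 11:45-12:00, 15:15-18:15.
Gabriel ∩ Yosef ∩ Kavya ∩ Ugo ∩ Zubin: 09:15-11:15, 15:45-18:15.
Gabriel ∩ Yosef ∩ Kavya ∩ Ugo ∩ Zubin ∩ Ana: 09:15-11:15, 15:45-17:45.
Those are the intersection windows.
Summing the common windows: 120 + 120 = 240 minutes.

240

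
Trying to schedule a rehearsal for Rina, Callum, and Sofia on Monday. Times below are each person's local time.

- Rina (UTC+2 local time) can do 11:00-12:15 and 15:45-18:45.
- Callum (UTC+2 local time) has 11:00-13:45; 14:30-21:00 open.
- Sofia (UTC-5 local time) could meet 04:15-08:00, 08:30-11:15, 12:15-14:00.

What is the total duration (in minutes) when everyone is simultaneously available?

Rina in UTC: 09:00-10:15, 13:45-16:45 (subtract 2h to convert from UTC+2).
Callum in UTC: 09:00-11:45, 12:30-19:00 (subtract 2h to convert from UTC+2).
Sofia in UTC: 09:15-13:00, 13:30-16:15, 17:15-19:00 (add 5h to convert from UTC-5).
Rina ∩ Callum: 09:00-10:15, 13:45-16:45.
Rina ∩ Callum ∩ Sofia: 09:15-10:15, 13:45-16:15.
Summing the common windows: 60 + 150 = 210 minutes.

210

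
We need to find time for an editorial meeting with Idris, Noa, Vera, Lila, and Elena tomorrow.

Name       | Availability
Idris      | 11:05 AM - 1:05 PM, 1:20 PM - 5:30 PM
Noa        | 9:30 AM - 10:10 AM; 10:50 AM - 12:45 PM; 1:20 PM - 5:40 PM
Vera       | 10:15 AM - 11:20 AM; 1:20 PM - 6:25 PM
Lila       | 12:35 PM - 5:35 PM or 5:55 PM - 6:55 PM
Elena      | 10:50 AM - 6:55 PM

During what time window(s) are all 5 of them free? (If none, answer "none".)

Idris ∩ Noa: 11:05-12:45, 13:20-17:30.
Idris ∩ Noa ∩ Vera: 11:05-11:20, 13:20-17:30.
Idris ∩ Noa ∩ Vera ∩ Lila: 13:20-17:30.
Idris ∩ Noa ∩ Vera ∩ Lila ∩ Elena: 13:20-17:30.

13:20-17:30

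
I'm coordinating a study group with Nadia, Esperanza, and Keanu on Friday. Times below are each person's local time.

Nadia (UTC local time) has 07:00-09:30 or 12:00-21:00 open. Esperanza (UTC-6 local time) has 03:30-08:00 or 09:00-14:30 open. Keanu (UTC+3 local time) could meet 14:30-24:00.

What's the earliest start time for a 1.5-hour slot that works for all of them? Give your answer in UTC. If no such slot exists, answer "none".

Nadia in UTC: 07:00-09:30, 12:00-21:00.
Esperanza in UTC: 09:30-14:00, 15:00-20:30 (add 6h to convert from UTC-6).
Keanu in UTC: 11:30-21:00 (subtract 3h to convert from UTC+3).
Nadia ∩ Esperanza: 12:00-14:00, 15:00-20:30.
Nadia ∩ Esperanza ∩ Keanu: 12:00-14:00, 15:00-20:30.
The first common window of at least 90 minutes is 12:00-14:00, so the earliest start is 12:00.

12:00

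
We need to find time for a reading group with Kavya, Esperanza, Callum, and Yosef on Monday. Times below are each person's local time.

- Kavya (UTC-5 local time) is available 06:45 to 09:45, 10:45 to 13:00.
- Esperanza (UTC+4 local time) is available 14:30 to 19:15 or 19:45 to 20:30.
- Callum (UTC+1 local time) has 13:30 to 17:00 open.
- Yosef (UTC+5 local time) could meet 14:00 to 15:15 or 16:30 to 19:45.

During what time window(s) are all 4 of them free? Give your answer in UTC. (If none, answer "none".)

Kavya in UTC: 11:45-14:45, 15:45-18:00 (add 5h to convert from UTC-5).
Esperanza in UTC: 10:30-15:15, 15:45-16:30 (subtract 4h to convert from UTC+4).
Callum in UTC: 12:30-16:00 (subtract 1h to convert from UTC+1).
Yosef in UTC: 09:00-10:15, 11:30-14:45 (subtract 5h to convert from UTC+5).
Kavya ∩ Esperanza: 11:45-14:45, 15:45-16:30.
Kavya ∩ Esperanza ∩ Callum: 12:30-14:45, 15:45-16:00.
Kavya ∩ Esperanza ∩ Callum ∩ Yosef: 12:30-14:45.
Those are the intersection windows.

12:30-14:45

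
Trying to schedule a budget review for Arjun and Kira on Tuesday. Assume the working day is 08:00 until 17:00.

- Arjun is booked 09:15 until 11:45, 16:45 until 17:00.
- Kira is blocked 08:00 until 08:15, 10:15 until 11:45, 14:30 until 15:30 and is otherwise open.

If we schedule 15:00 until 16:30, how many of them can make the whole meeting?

1

Arjun free: 08:00-09:15, 11:45-16:45 (invert busy blocks within the working day).
Kira free: 08:15-10:15, 11:45-14:30, 15:30-17:00 (invert busy blocks within the working day).
Arjun can make the full 15:00-16:30 slot — that's 1.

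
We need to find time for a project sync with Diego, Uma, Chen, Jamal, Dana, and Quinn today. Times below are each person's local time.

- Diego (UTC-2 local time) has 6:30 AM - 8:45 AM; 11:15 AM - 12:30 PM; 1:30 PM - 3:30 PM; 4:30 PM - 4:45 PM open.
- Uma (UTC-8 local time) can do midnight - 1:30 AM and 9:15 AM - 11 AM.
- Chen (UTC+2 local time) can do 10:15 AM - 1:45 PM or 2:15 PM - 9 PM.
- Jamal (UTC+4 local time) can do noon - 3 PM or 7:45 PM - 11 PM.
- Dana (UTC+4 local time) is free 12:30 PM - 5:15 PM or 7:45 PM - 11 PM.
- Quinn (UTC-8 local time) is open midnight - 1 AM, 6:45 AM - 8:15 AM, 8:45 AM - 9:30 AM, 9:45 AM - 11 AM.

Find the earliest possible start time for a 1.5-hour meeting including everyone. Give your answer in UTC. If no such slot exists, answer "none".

Diego in UTC: 08:30-10:45, 13:15-14:30, 15:30-17:30, 18:30-18:45 (add 2h to convert from UTC-2).
Uma in UTC: 08:00-09:30, 17:15-19:00 (add 8h to convert from UTC-8).
Chen in UTC: 08:15-11:45, 12:15-19:00 (subtract 2h to convert from UTC+2).
Jamal in UTC: 08:00-11:00, 15:45-19:00 (subtract 4h to convert from UTC+4).
Dana in UTC: 08:30-13:15, 15:45-19:00 (subtract 4h to convert from UTC+4).
Quinn in UTC: 08:00-09:00, 14:45-16:15, 16:45-17:30, 17:45-19:00 (add 8h to convert from UTC-8).
Diego ∩ Uma: 08:30-09:30, 17:15-17:30, 18:30-18:45.
Diego ∩ Uma ∩ Chen: 08:30-09:30, 17:15-17:30, 18:30-18:45.
Diego ∩ Uma ∩ Chen ∩ Jamal: 08:30-09:30, 17:15-17:30, 18:30-18:45.
Diego ∩ Uma ∩ Chen ∩ Jamal ∩ Dana: 08:30-09:30, 17:15-17:30, 18:30-18:45.
Diego ∩ Uma ∩ Chen ∩ Jamal ∩ Dana ∩ Quinn: 08:30-09:00, 17:15-17:30, 18:30-18:45.
No common window is at least 90 minutes long.

none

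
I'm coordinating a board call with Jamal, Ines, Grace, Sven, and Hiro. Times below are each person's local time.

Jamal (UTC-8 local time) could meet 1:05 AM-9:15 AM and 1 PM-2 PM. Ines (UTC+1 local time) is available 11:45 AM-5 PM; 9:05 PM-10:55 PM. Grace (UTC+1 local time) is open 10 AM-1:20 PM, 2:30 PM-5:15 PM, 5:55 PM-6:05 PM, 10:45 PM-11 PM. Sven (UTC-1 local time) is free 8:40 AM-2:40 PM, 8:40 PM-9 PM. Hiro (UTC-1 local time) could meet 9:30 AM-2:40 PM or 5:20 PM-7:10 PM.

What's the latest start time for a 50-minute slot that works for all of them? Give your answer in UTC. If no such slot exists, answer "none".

Jamal in UTC: 09:05-17:15, 21:00-22:00 (add 8h to convert from UTC-8).
Ines in UTC: 10:45-16:00, 20:05-21:55 (subtract 1h to convert from UTC+1).
Grace in UTC: 09:00-12:20, 13:30-16:15, 16:55-17:05, 21:45-22:00 (subtract 1h to convert from UTC+1).
Sven in UTC: 09:40-15:40, 21:40-22:00 (add 1h to convert from UTC-1).
Hiro in UTC: 10:30-15:40, 18:20-20:10 (add 1h to convert from UTC-1).
Jamal ∩ Ines: 10:45-16:00, 21:00-21:55.
Jamal ∩ Ines ∩ Grace: 10:45-12:20, 13:30-16:00, 21:45-21:55.
Jamal ∩ Ines ∩ Grace ∩ Sven: 10:45-12:20, 13:30-15:40, 21:45-21:55.
Jamal ∩ Ines ∩ Grace ∩ Sven ∩ Hiro: 10:45-12:20, 13:30-15:40.
The last common window of at least 50 minutes is 13:30-15:40; a 50-minute meeting can start as late as 14:50 and still end by 15:40.

14:50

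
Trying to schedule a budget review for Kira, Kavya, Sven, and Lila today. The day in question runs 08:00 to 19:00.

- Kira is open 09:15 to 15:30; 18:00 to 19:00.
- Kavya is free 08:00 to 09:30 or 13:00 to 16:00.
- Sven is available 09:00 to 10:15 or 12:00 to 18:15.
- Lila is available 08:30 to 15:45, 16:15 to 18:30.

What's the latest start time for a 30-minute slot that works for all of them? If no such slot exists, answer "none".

Kira ∩ Kavya: 09:15-09:30, 13:00-15:30.
Kira ∩ Kavya ∩ Sven: 09:15-09:30, 13:00-15:30.
Kira ∩ Kavya ∩ Sven ∩ Lila: 09:15-09:30, 13:00-15:30.
The last common window of at least 30 minutes is 13:00-15:30; a 30-minute meeting can start as late as 15:00 and still end by 15:30.

15:00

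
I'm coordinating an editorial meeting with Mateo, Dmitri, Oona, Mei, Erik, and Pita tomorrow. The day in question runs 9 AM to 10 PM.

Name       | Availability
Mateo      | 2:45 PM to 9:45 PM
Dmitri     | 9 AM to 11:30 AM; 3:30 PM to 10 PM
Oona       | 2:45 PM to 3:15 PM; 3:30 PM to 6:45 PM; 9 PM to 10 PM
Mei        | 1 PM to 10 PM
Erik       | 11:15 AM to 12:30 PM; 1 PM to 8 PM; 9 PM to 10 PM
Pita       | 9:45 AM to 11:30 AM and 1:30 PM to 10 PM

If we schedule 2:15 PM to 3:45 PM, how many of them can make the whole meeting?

Mei, Erik, and Pita can make the full 14:15-15:45 slot — that's 3.

3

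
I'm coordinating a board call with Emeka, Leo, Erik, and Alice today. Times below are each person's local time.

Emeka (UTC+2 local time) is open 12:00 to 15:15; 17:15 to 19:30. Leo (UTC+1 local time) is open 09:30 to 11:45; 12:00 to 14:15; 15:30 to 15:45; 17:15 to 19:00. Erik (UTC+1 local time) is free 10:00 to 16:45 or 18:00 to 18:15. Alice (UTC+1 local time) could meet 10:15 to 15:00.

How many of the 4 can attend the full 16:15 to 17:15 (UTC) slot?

2

Emeka in UTC: 10:00-13:15, 15:15-17:30 (subtract 2h to convert from UTC+2).
Leo in UTC: 08:30-10:45, 11:00-13:15, 14:30-14:45, 16:15-18:00 (subtract 1h to convert from UTC+1).
Erik in UTC: 09:00-15:45, 17:00-17:15 (subtract 1h to convert from UTC+1).
Alice in UTC: 09:15-14:00 (subtract 1h to convert from UTC+1).
Emeka and Leo can make the full 16:15-17:15 slot — that's 2.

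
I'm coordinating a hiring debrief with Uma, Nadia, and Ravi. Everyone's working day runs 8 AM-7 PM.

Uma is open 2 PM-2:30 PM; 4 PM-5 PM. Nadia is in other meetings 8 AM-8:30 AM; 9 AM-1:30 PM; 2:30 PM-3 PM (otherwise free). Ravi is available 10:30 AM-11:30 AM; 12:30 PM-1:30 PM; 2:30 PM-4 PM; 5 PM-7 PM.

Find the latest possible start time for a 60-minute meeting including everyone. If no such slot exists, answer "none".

Uma free: 14:00-14:30, 16:00-17:00.
Nadia free: 08:30-09:00, 13:30-14:30, 15:00-19:00 (invert busy blocks within the working day).
Ravi free: 10:30-11:30, 12:30-13:30, 14:30-16:00, 17:00-19:00.
Uma ∩ Nadia: 14:00-14:30, 16:00-17:00.
Uma ∩ Nadia ∩ Ravi: ∅.
There is no time when everyone is free.
No common window is at least 60 minutes long.

none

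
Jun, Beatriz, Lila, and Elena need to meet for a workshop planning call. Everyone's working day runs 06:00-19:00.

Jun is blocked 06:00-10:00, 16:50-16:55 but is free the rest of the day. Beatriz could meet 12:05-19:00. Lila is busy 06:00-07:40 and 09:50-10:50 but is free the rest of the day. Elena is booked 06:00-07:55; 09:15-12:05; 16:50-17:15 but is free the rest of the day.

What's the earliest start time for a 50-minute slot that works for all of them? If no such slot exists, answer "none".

12:05

Jun free: 10:00-16:50, 16:55-19:00 (invert busy blocks within the working day).
Beatriz free: 12:05-19:00.
Lila free: 07:40-09:50, 10:50-19:00 (invert busy blocks within the working day).
Elena free: 07:55-09:15, 12:05-16:50, 17:15-19:00 (invert busy blocks within the working day).
Jun ∩ Beatriz: 12:05-16:50, 16:55-19:00.
Jun ∩ Beatriz ∩ Lila: 12:05-16:50, 16:55-19:00.
Jun ∩ Beatriz ∩ Lila ∩ Elena: 12:05-16:50, 17:15-19:00.
The first common window of at least 50 minutes is 12:05-16:50, so the earliest start is 12:05.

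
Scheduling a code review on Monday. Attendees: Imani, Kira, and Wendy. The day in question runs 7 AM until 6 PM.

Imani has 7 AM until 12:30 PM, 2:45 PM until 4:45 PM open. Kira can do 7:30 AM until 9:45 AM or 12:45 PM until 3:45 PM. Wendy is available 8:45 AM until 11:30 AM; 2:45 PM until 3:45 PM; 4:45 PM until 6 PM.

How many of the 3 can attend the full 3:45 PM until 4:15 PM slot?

1

Imani can make the full 15:45-16:15 slot — that's 1.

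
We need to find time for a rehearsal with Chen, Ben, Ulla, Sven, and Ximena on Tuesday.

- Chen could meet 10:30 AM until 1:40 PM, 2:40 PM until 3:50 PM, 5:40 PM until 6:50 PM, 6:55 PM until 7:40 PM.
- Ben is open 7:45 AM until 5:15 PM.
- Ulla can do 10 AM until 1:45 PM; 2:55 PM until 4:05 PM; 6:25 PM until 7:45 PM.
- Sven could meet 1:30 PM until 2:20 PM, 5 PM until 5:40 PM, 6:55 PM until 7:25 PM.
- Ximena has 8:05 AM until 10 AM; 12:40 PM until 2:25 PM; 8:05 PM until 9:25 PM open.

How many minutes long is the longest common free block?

10

Chen ∩ Ben: 10:30-13:40, 14:40-15:50.
Chen ∩ Ben ∩ Ulla: 10:30-13:40, 14:55-15:50.
Chen ∩ Ben ∩ Ulla ∩ Sven: 13:30-13:40.
Chen ∩ Ben ∩ Ulla ∩ Sven ∩ Ximena: 13:30-13:40.
Those are the intersection windows.
The longest is 13:30-13:40 at 10 minutes.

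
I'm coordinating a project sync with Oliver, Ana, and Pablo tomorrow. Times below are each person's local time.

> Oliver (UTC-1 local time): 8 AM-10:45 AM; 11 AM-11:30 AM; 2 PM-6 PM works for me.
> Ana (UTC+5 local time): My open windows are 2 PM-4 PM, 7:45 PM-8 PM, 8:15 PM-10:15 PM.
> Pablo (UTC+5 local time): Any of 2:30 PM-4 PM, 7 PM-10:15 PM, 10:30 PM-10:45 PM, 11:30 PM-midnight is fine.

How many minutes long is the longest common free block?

Oliver in UTC: 09:00-11:45, 12:00-12:30, 15:00-19:00 (add 1h to convert from UTC-1).
Ana in UTC: 09:00-11:00, 14:45-15:00, 15:15-17:15 (subtract 5h to convert from UTC+5).
Pablo in UTC: 09:30-11:00, 14:00-17:15, 17:30-17:45, 18:30-19:00 (subtract 5h to convert from UTC+5).
Oliver ∩ Ana: 09:00-11:00, 15:15-17:15.
Oliver ∩ Ana ∩ Pablo: 09:30-11:00, 15:15-17:15.
So the common availability across everyone is 09:30-11:00, 15:15-17:15.
The longest is 15:15-17:15 at 120 minutes.

120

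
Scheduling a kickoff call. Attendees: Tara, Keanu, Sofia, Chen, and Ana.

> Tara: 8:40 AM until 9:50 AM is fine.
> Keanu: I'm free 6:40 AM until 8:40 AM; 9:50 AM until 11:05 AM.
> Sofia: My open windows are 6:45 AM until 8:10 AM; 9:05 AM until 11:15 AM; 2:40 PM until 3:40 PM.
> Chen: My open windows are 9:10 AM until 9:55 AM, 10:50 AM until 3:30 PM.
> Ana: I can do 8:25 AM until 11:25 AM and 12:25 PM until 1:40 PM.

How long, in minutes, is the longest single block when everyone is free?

Tara ∩ Keanu: ∅.
Tara ∩ Keanu ∩ Sofia: ∅.
Tara ∩ Keanu ∩ Sofia ∩ Chen: ∅.
Tara ∩ Keanu ∩ Sofia ∩ Chen ∩ Ana: ∅.
There is no time when everyone is free.
No common window exists, so the longest block is 0 minutes.

0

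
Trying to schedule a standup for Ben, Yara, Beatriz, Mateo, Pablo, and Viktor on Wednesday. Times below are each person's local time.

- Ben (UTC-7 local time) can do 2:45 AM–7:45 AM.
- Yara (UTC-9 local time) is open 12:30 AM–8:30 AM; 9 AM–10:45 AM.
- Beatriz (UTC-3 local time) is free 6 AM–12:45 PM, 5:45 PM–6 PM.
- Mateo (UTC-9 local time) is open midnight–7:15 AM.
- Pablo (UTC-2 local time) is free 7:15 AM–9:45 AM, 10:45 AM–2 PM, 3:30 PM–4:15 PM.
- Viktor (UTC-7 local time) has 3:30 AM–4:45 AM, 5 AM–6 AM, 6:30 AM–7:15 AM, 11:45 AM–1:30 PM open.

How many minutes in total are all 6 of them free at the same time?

135

Ben in UTC: 09:45-14:45 (add 7h to convert from UTC-7).
Yara in UTC: 09:30-17:30, 18:00-19:45 (add 9h to convert from UTC-9).
Beatriz in UTC: 09:00-15:45, 20:45-21:00 (add 3h to convert from UTC-3).
Mateo in UTC: 09:00-16:15 (add 9h to convert from UTC-9).
Pablo in UTC: 09:15-11:45, 12:45-16:00, 17:30-18:15 (add 2h to convert from UTC-2).
Viktor in UTC: 10:30-11:45, 12:00-13:00, 13:30-14:15, 18:45-20:30 (add 7h to convert from UTC-7).
Ben ∩ Yara: 09:45-14:45.
Ben ∩ Yara ∩ Beatriz: 09:45-14:45.
Ben ∩ Yara ∩ Beatriz ∩ Mateo: 09:45-14:45.
Ben ∩ Yara ∩ Beatriz ∩ Mateo ∩ Pablo: 09:45-11:45, 12:45-14:45.
Ben ∩ Yara ∩ Beatriz ∩ Mateo ∩ Pablo ∩ Viktor: 10:30-11:45, 12:45-13:00, 13:30-14:15.
Summing the common windows: 75 + 15 + 45 = 135 minutes.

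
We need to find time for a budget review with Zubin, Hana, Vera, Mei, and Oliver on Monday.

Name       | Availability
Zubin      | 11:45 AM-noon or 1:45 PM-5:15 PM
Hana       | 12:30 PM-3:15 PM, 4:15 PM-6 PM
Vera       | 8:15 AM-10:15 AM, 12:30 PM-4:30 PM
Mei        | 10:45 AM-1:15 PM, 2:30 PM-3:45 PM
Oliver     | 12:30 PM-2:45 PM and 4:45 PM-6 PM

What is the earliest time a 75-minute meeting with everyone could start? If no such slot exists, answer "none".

Zubin ∩ Hana: 13:45-15:15, 16:15-17:15.
Zubin ∩ Hana ∩ Vera: 13:45-15:15, 16:15-16:30.
Zubin ∩ Hana ∩ Vera ∩ Mei: 14:30-15:15.
Zubin ∩ Hana ∩ Vera ∩ Mei ∩ Oliver: 14:30-14:45.
So the common availability across everyone is 14:30-14:45.
No common window is at least 75 minutes long.

none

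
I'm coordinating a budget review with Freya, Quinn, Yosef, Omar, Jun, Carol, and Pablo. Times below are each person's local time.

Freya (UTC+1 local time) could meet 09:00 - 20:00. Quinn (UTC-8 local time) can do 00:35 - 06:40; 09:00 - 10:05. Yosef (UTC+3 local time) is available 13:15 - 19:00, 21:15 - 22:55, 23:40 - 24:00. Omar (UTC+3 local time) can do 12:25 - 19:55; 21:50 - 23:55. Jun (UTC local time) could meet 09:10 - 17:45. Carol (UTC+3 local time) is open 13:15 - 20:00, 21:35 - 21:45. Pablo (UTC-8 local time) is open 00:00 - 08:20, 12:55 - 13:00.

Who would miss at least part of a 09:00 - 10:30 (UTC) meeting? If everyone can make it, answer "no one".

Freya in UTC: 08:00-19:00 (subtract 1h to convert from UTC+1).
Quinn in UTC: 08:35-14:40, 17:00-18:05 (add 8h to convert from UTC-8).
Yosef in UTC: 10:15-16:00, 18:15-19:55, 20:40-21:00 (subtract 3h to convert from UTC+3).
Omar in UTC: 09:25-16:55, 18:50-20:55 (subtract 3h to convert from UTC+3).
Jun in UTC: 09:10-17:45.
Carol in UTC: 10:15-17:00, 18:35-18:45 (subtract 3h to convert from UTC+3).
Pablo in UTC: 08:00-16:20, 20:55-21:00 (add 8h to convert from UTC-8).
Freya: free for 09:00-10:30. Quinn: free for 09:00-10:30. Yosef: not fully free for 09:00-10:30. Omar: not fully free for 09:00-10:30. Jun: not fully free for 09:00-10:30. Carol: not fully free for 09:00-10:30. Pablo: free for 09:00-10:30.

Carol, Jun, Omar, Yosef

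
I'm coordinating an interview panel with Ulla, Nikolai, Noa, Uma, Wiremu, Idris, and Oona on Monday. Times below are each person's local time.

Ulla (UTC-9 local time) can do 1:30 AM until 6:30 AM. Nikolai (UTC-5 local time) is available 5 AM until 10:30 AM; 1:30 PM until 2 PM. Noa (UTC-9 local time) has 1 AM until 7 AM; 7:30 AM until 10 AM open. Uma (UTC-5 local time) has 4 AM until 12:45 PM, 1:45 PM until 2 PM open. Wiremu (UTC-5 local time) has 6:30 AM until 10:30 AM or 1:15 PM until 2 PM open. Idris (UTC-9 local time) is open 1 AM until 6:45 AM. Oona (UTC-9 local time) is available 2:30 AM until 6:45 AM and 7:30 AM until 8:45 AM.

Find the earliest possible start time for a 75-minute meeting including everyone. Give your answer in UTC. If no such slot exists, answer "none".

Ulla in UTC: 10:30-15:30 (add 9h to convert from UTC-9).
Nikolai in UTC: 10:00-15:30, 18:30-19:00 (add 5h to convert from UTC-5).
Noa in UTC: 10:00-16:00, 16:30-19:00 (add 9h to convert from UTC-9).
Uma in UTC: 09:00-17:45, 18:45-19:00 (add 5h to convert from UTC-5).
Wiremu in UTC: 11:30-15:30, 18:15-19:00 (add 5h to convert from UTC-5).
Idris in UTC: 10:00-15:45 (add 9h to convert from UTC-9).
Oona in UTC: 11:30-15:45, 16:30-17:45 (add 9h to convert from UTC-9).
Ulla ∩ Nikolai: 10:30-15:30.
Ulla ∩ Nikolai ∩ Noa: 10:30-15:30.
Ulla ∩ Nikolai ∩ Noa ∩ Uma: 10:30-15:30.
Ulla ∩ Nikolai ∩ Noa ∩ Uma ∩ Wiremu: 11:30-15:30.
Ulla ∩ Nikolai ∩ Noa ∩ Uma ∩ Wiremu ∩ Idris: 11:30-15:30.
Ulla ∩ Nikolai ∩ Noa ∩ Uma ∩ Wiremu ∩ Idris ∩ Oona: 11:30-15:30.
The first common window of at least 75 minutes is 11:30-15:30, so the earliest start is 11:30.

11:30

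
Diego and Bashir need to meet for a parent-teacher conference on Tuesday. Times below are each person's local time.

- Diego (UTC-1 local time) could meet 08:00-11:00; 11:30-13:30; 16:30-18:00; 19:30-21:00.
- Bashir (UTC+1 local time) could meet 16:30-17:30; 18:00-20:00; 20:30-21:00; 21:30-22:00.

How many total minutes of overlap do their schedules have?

Diego in UTC: 09:00-12:00, 12:30-14:30, 17:30-19:00, 20:30-22:00 (add 1h to convert from UTC-1).
Bashir in UTC: 15:30-16:30, 17:00-19:00, 19:30-20:00, 20:30-21:00 (subtract 1h to convert from UTC+1).
Diego ∩ Bashir: 17:30-19:00, 20:30-21:00.
Summing the common windows: 90 + 30 = 120 minutes.

120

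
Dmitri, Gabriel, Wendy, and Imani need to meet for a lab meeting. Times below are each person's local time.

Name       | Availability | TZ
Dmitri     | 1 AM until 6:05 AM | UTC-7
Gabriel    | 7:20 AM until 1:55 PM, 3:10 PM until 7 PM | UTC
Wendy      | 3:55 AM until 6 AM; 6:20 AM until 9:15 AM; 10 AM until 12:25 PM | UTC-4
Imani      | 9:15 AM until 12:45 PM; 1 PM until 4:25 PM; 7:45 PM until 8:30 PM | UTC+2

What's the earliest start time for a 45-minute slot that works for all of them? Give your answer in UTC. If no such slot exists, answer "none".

Dmitri in UTC: 08:00-13:05 (add 7h to convert from UTC-7).
Gabriel in UTC: 07:20-13:55, 15:10-19:00.
Wendy in UTC: 07:55-10:00, 10:20-13:15, 14:00-16:25 (add 4h to convert from UTC-4).
Imani in UTC: 07:15-10:45, 11:00-14:25, 17:45-18:30 (subtract 2h to convert from UTC+2).
Dmitri ∩ Gabriel: 08:00-13:05.
Dmitri ∩ Gabriel ∩ Wendy: 08:00-10:00, 10:20-13:05.
Dmitri ∩ Gabriel ∩ Wendy ∩ Imani: 08:00-10:00, 10:20-10:45, 11:00-13:05.
The first common window of at least 45 minutes is 08:00-10:00, so the earliest start is 08:00.

08:00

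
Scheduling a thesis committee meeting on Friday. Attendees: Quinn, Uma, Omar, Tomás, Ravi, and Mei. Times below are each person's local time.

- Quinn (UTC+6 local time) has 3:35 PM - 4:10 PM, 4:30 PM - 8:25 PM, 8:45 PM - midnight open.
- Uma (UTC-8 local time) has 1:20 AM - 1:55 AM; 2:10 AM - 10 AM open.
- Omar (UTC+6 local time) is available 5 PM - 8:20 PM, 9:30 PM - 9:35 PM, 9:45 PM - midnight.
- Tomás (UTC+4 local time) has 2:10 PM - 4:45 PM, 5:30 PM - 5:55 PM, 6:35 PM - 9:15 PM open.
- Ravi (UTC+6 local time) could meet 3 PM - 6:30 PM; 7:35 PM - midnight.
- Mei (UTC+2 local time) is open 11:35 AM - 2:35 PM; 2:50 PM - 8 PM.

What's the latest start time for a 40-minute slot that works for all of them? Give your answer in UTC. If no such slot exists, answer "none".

16:35

Quinn in UTC: 09:35-10:10, 10:30-14:25, 14:45-18:00 (subtract 6h to convert from UTC+6).
Uma in UTC: 09:20-09:55, 10:10-18:00 (add 8h to convert from UTC-8).
Omar in UTC: 11:00-14:20, 15:30-15:35, 15:45-18:00 (subtract 6h to convert from UTC+6).
Tomás in UTC: 10:10-12:45, 13:30-13:55, 14:35-17:15 (subtract 4h to convert from UTC+4).
Ravi in UTC: 09:00-12:30, 13:35-18:00 (subtract 6h to convert from UTC+6).
Mei in UTC: 09:35-12:35, 12:50-18:00 (subtract 2h to convert from UTC+2).
Quinn ∩ Uma: 09:35-09:55, 10:30-14:25, 14:45-18:00.
Quinn ∩ Uma ∩ Omar: 11:00-14:20, 15:30-15:35, 15:45-18:00.
Quinn ∩ Uma ∩ Omar ∩ Tomás: 11:00-12:45, 13:30-13:55, 15:30-15:35, 15:45-17:15.
Quinn ∩ Uma ∩ Omar ∩ Tomás ∩ Ravi: 11:00-12:30, 13:35-13:55, 15:30-15:35, 15:45-17:15.
Quinn ∩ Uma ∩ Omar ∩ Tomás ∩ Ravi ∩ Mei: 11:00-12:30, 13:35-13:55, 15:30-15:35, 15:45-17:15.
Those are the intersection windows.
The last common window of at least 40 minutes is 15:45-17:15; a 40-minute meeting can start as late as 16:35 and still end by 17:15.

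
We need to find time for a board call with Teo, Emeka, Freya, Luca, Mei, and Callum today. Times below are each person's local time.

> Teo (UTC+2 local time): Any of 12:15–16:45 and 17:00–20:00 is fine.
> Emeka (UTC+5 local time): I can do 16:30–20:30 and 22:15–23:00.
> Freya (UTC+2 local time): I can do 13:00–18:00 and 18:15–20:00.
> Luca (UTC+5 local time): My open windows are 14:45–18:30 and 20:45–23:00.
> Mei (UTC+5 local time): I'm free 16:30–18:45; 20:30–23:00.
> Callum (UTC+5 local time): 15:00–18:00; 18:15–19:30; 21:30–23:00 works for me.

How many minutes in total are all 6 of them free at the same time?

Teo in UTC: 10:15-14:45, 15:00-18:00 (subtract 2h to convert from UTC+2).
Emeka in UTC: 11:30-15:30, 17:15-18:00 (subtract 5h to convert from UTC+5).
Freya in UTC: 11:00-16:00, 16:15-18:00 (subtract 2h to convert from UTC+2).
Luca in UTC: 09:45-13:30, 15:45-18:00 (subtract 5h to convert from UTC+5).
Mei in UTC: 11:30-13:45, 15:30-18:00 (subtract 5h to convert from UTC+5).
Callum in UTC: 10:00-13:00, 13:15-14:30, 16:30-18:00 (subtract 5h to convert from UTC+5).
Teo ∩ Emeka: 11:30-14:45, 15:00-15:30, 17:15-18:00.
Teo ∩ Emeka ∩ Freya: 11:30-14:45, 15:00-15:30, 17:15-18:00.
Teo ∩ Emeka ∩ Freya ∩ Luca: 11:30-13:30, 17:15-18:00.
Teo ∩ Emeka ∩ Freya ∩ Luca ∩ Mei: 11:30-13:30, 17:15-18:00.
Teo ∩ Emeka ∩ Freya ∩ Luca ∩ Mei ∩ Callum: 11:30-13:00, 13:15-13:30, 17:15-18:00.
Those are the intersection windows.
Summing the common windows: 90 + 15 + 45 = 150 minutes.

150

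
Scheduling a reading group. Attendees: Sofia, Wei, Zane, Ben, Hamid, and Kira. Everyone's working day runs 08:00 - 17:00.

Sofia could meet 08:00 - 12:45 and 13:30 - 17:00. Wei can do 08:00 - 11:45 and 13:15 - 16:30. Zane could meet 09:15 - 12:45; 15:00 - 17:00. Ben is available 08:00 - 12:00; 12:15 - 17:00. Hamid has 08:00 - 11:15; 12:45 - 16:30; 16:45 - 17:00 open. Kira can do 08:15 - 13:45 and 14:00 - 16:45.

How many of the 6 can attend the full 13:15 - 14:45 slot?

3

Wei, Ben, and Hamid can make the full 13:15-14:45 slot — that's 3.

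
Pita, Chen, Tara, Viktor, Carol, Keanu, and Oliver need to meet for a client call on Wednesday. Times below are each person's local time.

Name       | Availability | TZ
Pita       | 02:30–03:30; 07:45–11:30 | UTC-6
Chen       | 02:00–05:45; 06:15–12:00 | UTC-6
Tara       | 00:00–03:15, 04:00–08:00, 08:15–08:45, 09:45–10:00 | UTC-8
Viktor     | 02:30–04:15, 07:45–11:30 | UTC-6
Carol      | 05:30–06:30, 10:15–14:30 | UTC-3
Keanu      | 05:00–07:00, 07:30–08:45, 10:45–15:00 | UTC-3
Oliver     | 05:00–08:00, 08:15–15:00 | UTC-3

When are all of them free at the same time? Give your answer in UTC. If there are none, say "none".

08:30-09:30, 13:45-16:00, 16:15-16:45

Pita in UTC: 08:30-09:30, 13:45-17:30 (add 6h to convert from UTC-6).
Chen in UTC: 08:00-11:45, 12:15-18:00 (add 6h to convert from UTC-6).
Tara in UTC: 08:00-11:15, 12:00-16:00, 16:15-16:45, 17:45-18:00 (add 8h to convert from UTC-8).
Viktor in UTC: 08:30-10:15, 13:45-17:30 (add 6h to convert from UTC-6).
Carol in UTC: 08:30-09:30, 13:15-17:30 (add 3h to convert from UTC-3).
Keanu in UTC: 08:00-10:00, 10:30-11:45, 13:45-18:00 (add 3h to convert from UTC-3).
Oliver in UTC: 08:00-11:00, 11:15-18:00 (add 3h to convert from UTC-3).
Pita ∩ Chen: 08:30-09:30, 13:45-17:30.
Pita ∩ Chen ∩ Tara: 08:30-09:30, 13:45-16:00, 16:15-16:45.
Pita ∩ Chen ∩ Tara ∩ Viktor: 08:30-09:30, 13:45-16:00, 16:15-16:45.
Pita ∩ Chen ∩ Tara ∩ Viktor ∩ Carol: 08:30-09:30, 13:45-16:00, 16:15-16:45.
Pita ∩ Chen ∩ Tara ∩ Viktor ∩ Carol ∩ Keanu: 08:30-09:30, 13:45-16:00, 16:15-16:45.
Pita ∩ Chen ∩ Tara ∩ Viktor ∩ Carol ∩ Keanu ∩ Oliver: 08:30-09:30, 13:45-16:00, 16:15-16:45.
Those are the intersection windows.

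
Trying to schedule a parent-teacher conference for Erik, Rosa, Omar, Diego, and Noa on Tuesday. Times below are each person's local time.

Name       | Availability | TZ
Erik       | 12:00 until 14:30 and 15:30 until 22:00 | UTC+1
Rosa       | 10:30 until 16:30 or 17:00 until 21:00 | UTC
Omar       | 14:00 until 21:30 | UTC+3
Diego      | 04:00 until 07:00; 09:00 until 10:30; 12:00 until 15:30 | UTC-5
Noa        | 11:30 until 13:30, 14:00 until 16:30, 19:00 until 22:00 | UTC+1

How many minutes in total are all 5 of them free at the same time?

150

Erik in UTC: 11:00-13:30, 14:30-21:00 (subtract 1h to convert from UTC+1).
Rosa in UTC: 10:30-16:30, 17:00-21:00.
Omar in UTC: 11:00-18:30 (subtract 3h to convert from UTC+3).
Diego in UTC: 09:00-12:00, 14:00-15:30, 17:00-20:30 (add 5h to convert from UTC-5).
Noa in UTC: 10:30-12:30, 13:00-15:30, 18:00-21:00 (subtract 1h to convert from UTC+1).
Erik ∩ Rosa: 11:00-13:30, 14:30-16:30, 17:00-21:00.
Erik ∩ Rosa ∩ Omar: 11:00-13:30, 14:30-16:30, 17:00-18:30.
Erik ∩ Rosa ∩ Omar ∩ Diego: 11:00-12:00, 14:30-15:30, 17:00-18:30.
Erik ∩ Rosa ∩ Omar ∩ Diego ∩ Noa: 11:00-12:00, 14:30-15:30, 18:00-18:30.
Summing the common windows: 60 + 60 + 30 = 150 minutes.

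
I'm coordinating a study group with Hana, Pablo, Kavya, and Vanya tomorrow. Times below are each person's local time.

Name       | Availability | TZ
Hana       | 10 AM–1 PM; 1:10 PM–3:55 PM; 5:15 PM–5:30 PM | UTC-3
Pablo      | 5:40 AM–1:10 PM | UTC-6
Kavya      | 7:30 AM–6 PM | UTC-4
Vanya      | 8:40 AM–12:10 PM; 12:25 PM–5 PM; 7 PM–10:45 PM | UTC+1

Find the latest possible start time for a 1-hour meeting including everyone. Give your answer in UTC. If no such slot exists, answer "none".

15:00

Hana in UTC: 13:00-16:00, 16:10-18:55, 20:15-20:30 (add 3h to convert from UTC-3).
Pablo in UTC: 11:40-19:10 (add 6h to convert from UTC-6).
Kavya in UTC: 11:30-22:00 (add 4h to convert from UTC-4).
Vanya in UTC: 07:40-11:10, 11:25-16:00, 18:00-21:45 (subtract 1h to convert from UTC+1).
Hana ∩ Pablo: 13:00-16:00, 16:10-18:55.
Hana ∩ Pablo ∩ Kavya: 13:00-16:00, 16:10-18:55.
Hana ∩ Pablo ∩ Kavya ∩ Vanya: 13:00-16:00, 18:00-18:55.
The last common window of at least 60 minutes is 13:00-16:00; a 60-minute meeting can start as late as 15:00 and still end by 16:00.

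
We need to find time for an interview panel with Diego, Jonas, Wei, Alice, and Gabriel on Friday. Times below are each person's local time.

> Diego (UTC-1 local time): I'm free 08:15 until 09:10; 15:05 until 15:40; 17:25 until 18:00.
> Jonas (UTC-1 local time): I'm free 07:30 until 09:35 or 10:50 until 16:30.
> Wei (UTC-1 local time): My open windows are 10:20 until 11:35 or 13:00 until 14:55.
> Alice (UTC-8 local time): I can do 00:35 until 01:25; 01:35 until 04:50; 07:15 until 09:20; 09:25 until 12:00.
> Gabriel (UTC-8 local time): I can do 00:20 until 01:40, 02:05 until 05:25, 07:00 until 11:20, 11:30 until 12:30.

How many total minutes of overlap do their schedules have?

0

Diego in UTC: 09:15-10:10, 16:05-16:40, 18:25-19:00 (add 1h to convert from UTC-1).
Jonas in UTC: 08:30-10:35, 11:50-17:30 (add 1h to convert from UTC-1).
Wei in UTC: 11:20-12:35, 14:00-15:55 (add 1h to convert from UTC-1).
Alice in UTC: 08:35-09:25, 09:35-12:50, 15:15-17:20, 17:25-20:00 (add 8h to convert from UTC-8).
Gabriel in UTC: 08:20-09:40, 10:05-13:25, 15:00-19:20, 19:30-20:30 (add 8h to convert from UTC-8).
Diego ∩ Jonas: 09:15-10:10, 16:05-16:40.
Diego ∩ Jonas ∩ Wei: ∅.
Diego ∩ Jonas ∩ Wei ∩ Alice: ∅.
Diego ∩ Jonas ∩ Wei ∩ Alice ∩ Gabriel: ∅.
There is no time when everyone is free.
There is no common window, so the total is 0 minutes.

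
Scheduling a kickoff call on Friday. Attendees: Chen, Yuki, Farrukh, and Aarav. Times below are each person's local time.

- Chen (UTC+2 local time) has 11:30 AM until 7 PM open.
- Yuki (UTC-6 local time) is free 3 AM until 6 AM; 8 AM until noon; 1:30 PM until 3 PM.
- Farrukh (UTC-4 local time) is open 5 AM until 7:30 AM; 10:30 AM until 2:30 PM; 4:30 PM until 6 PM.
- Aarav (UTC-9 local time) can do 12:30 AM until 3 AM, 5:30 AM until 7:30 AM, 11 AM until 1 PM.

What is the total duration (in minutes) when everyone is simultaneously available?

240

Chen in UTC: 09:30-17:00 (subtract 2h to convert from UTC+2).
Yuki in UTC: 09:00-12:00, 14:00-18:00, 19:30-21:00 (add 6h to convert from UTC-6).
Farrukh in UTC: 09:00-11:30, 14:30-18:30, 20:30-22:00 (add 4h to convert from UTC-4).
Aarav in UTC: 09:30-12:00, 14:30-16:30, 20:00-22:00 (add 9h to convert from UTC-9).
Chen ∩ Yuki: 09:30-12:00, 14:00-17:00.
Chen ∩ Yuki ∩ Farrukh: 09:30-11:30, 14:30-17:00.
Chen ∩ Yuki ∩ Farrukh ∩ Aarav: 09:30-11:30, 14:30-16:30.
So the common availability across everyone is 09:30-11:30, 14:30-16:30.
Summing the common windows: 120 + 120 = 240 minutes.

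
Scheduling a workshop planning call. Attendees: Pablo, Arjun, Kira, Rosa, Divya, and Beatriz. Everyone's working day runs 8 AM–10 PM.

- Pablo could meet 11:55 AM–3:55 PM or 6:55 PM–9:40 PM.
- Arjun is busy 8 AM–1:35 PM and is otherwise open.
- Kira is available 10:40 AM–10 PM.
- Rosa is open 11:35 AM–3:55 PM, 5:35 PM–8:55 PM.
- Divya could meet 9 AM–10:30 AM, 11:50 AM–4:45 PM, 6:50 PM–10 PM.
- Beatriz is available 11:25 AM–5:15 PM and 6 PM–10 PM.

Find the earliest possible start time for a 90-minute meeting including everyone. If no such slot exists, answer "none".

Pablo free: 11:55-15:55, 18:55-21:40.
Arjun free: 13:35-22:00 (invert busy blocks within the working day).
Kira free: 10:40-22:00.
Rosa free: 11:35-15:55, 17:35-20:55.
Divya free: 09:00-10:30, 11:50-16:45, 18:50-22:00.
Beatriz free: 11:25-17:15, 18:00-22:00.
Pablo ∩ Arjun: 13:35-15:55, 18:55-21:40.
Pablo ∩ Arjun ∩ Kira: 13:35-15:55, 18:55-21:40.
Pablo ∩ Arjun ∩ Kira ∩ Rosa: 13:35-15:55, 18:55-20:55.
Pablo ∩ Arjun ∩ Kira ∩ Rosa ∩ Divya: 13:35-15:55, 18:55-20:55.
Pablo ∩ Arjun ∩ Kira ∩ Rosa ∩ Divya ∩ Beatriz: 13:35-15:55, 18:55-20:55.
Those are the intersection windows.
The first common window of at least 90 minutes is 13:35-15:55, so the earliest start is 13:35.

13:35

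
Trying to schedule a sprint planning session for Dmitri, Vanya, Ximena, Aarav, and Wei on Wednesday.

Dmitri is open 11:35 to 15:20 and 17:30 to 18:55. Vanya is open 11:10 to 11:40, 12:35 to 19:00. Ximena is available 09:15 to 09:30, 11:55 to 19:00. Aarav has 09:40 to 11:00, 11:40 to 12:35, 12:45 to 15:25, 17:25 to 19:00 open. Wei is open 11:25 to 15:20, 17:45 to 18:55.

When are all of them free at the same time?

Dmitri ∩ Vanya: 11:35-11:40, 12:35-15:20, 17:30-18:55.
Dmitri ∩ Vanya ∩ Ximena: 12:35-15:20, 17:30-18:55.
Dmitri ∩ Vanya ∩ Ximena ∩ Aarav: 12:45-15:20, 17:30-18:55.
Dmitri ∩ Vanya ∩ Ximena ∩ Aarav ∩ Wei: 12:45-15:20, 17:45-18:55.

12:45-15:20, 17:45-18:55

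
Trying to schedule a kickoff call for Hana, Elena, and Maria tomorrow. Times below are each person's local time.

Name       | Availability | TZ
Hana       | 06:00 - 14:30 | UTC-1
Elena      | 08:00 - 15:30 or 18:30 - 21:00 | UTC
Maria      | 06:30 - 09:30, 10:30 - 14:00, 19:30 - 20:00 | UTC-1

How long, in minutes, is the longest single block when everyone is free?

210

Hana in UTC: 07:00-15:30 (add 1h to convert from UTC-1).
Elena in UTC: 08:00-15:30, 18:30-21:00.
Maria in UTC: 07:30-10:30, 11:30-15:00, 20:30-21:00 (add 1h to convert from UTC-1).
Hana ∩ Elena: 08:00-15:30.
Hana ∩ Elena ∩ Maria: 08:00-10:30, 11:30-15:00.
So the common availability across everyone is 08:00-10:30, 11:30-15:00.
The longest is 11:30-15:00 at 210 minutes.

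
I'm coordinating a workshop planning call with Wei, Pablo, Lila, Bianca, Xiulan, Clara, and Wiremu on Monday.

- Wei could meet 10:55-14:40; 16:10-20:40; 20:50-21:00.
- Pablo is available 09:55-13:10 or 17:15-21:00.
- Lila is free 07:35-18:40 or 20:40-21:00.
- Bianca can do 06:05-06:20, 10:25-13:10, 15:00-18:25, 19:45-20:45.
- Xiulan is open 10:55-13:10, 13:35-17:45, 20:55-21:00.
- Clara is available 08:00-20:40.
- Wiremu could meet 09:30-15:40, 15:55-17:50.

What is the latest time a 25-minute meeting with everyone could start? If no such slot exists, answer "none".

17:20

Wei ∩ Pablo: 10:55-13:10, 17:15-20:40, 20:50-21:00.
Wei ∩ Pablo ∩ Lila: 10:55-13:10, 17:15-18:40, 20:50-21:00.
Wei ∩ Pablo ∩ Lila ∩ Bianca: 10:55-13:10, 17:15-18:25.
Wei ∩ Pablo ∩ Lila ∩ Bianca ∩ Xiulan: 10:55-13:10, 17:15-17:45.
Wei ∩ Pablo ∩ Lila ∩ Bianca ∩ Xiulan ∩ Clara: 10:55-13:10, 17:15-17:45.
Wei ∩ Pablo ∩ Lila ∩ Bianca ∩ Xiulan ∩ Clara ∩ Wiremu: 10:55-13:10, 17:15-17:45.
The last common window of at least 25 minutes is 17:15-17:45; a 25-minute meeting can start as late as 17:20 and still end by 17:45.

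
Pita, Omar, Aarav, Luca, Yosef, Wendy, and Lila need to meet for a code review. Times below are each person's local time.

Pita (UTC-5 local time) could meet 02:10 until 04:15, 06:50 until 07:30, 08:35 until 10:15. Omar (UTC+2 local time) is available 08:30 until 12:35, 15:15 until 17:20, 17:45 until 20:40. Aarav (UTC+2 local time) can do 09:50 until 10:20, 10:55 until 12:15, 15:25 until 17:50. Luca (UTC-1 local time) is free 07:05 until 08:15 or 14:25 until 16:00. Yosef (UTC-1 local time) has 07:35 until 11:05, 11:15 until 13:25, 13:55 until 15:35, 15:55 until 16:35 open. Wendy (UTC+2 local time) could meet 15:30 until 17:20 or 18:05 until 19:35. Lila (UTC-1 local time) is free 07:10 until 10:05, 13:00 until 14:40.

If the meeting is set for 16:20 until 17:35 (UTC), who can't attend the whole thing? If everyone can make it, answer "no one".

Pita in UTC: 07:10-09:15, 11:50-12:30, 13:35-15:15 (add 5h to convert from UTC-5).
Omar in UTC: 06:30-10:35, 13:15-15:20, 15:45-18:40 (subtract 2h to convert from UTC+2).
Aarav in UTC: 07:50-08:20, 08:55-10:15, 13:25-15:50 (subtract 2h to convert from UTC+2).
Luca in UTC: 08:05-09:15, 15:25-17:00 (add 1h to convert from UTC-1).
Yosef in UTC: 08:35-12:05, 12:15-14:25, 14:55-16:35, 16:55-17:35 (add 1h to convert from UTC-1).
Wendy in UTC: 13:30-15:20, 16:05-17:35 (subtract 2h to convert from UTC+2).
Lila in UTC: 08:10-11:05, 14:00-15:40 (add 1h to convert from UTC-1).
Pita: not fully free for 16:20-17:35. Omar: free for 16:20-17:35. Aarav: not fully free for 16:20-17:35. Luca: not fully free for 16:20-17:35. Yosef: not fully free for 16:20-17:35. Wendy: free for 16:20-17:35. Lila: not fully free for 16:20-17:35.

Aarav, Lila, Luca, Pita, Yosef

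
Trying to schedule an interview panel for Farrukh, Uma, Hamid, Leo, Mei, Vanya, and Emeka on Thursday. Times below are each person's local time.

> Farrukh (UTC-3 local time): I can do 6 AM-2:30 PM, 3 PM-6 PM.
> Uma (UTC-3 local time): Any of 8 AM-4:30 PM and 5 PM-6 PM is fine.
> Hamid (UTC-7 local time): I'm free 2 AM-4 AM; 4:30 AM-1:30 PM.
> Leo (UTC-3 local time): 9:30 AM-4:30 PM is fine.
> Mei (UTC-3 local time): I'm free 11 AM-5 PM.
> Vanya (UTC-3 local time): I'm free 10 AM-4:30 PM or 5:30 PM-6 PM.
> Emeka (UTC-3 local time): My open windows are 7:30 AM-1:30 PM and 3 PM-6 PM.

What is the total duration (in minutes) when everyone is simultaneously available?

240

Farrukh in UTC: 09:00-17:30, 18:00-21:00 (add 3h to convert from UTC-3).
Uma in UTC: 11:00-19:30, 20:00-21:00 (add 3h to convert from UTC-3).
Hamid in UTC: 09:00-11:00, 11:30-20:30 (add 7h to convert from UTC-7).
Leo in UTC: 12:30-19:30 (add 3h to convert from UTC-3).
Mei in UTC: 14:00-20:00 (add 3h to convert from UTC-3).
Vanya in UTC: 13:00-19:30, 20:30-21:00 (add 3h to convert from UTC-3).
Emeka in UTC: 10:30-16:30, 18:00-21:00 (add 3h to convert from UTC-3).
Farrukh ∩ Uma: 11:00-17:30, 18:00-19:30, 20:00-21:00.
Farrukh ∩ Uma ∩ Hamid: 11:30-17:30, 18:00-19:30, 20:00-20:30.
Farrukh ∩ Uma ∩ Hamid ∩ Leo: 12:30-17:30, 18:00-19:30.
Farrukh ∩ Uma ∩ Hamid ∩ Leo ∩ Mei: 14:00-17:30, 18:00-19:30.
Farrukh ∩ Uma ∩ Hamid ∩ Leo ∩ Mei ∩ Vanya: 14:00-17:30, 18:00-19:30.
Farrukh ∩ Uma ∩ Hamid ∩ Leo ∩ Mei ∩ Vanya ∩ Emeka: 14:00-16:30, 18:00-19:30.
Those are the intersection windows.
Summing the common windows: 150 + 90 = 240 minutes.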